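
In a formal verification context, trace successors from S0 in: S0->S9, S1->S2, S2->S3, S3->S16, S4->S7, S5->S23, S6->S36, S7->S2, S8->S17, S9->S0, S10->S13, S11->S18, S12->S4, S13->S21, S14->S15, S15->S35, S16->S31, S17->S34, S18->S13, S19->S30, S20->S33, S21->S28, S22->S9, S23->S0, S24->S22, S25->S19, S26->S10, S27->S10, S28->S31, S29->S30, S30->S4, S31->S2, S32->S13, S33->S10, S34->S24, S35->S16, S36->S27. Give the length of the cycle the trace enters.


Trace from S0 until a state repeats:
  S0 -> S9 -> S0
S0 first seen at step 0, revisited at step 2.
Cycle length = 2 - 0 = 2

2


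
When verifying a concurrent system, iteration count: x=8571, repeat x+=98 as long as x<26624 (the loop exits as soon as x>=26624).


Step 1: x goes from 8571 toward 26624 by 98; the body runs while x<26624, so iterations = ceil((bound-start)/step)
Step 2: Distance=18053
Step 3: ceil(18053/98)=185

185


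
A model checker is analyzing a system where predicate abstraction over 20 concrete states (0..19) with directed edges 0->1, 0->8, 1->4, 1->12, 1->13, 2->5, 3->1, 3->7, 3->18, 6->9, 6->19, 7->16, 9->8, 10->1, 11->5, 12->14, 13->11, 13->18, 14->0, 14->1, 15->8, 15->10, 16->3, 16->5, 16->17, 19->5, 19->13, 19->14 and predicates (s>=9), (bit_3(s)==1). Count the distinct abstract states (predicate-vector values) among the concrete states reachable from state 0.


BFS from 0:
Concrete reachable: {0, 1, 4, 5, 8, 11, 12, 13, 14, 18}
Abstract via predicates (s>=9), (bit_3(s)==1):
  (0,0) <- {0, 1, 4, 5}
  (0,1) <- {8}
  (1,0) <- {18}
  (1,1) <- {11, 12, 13, 14}
Distinct abstract states = 4

4


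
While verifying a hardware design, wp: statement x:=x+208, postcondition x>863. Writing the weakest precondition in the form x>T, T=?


Formula: wp(x:=E, P) = P[E/x] (substitute E for x in postcondition)
Step 1: Postcondition: x>863
Step 2: Substitute x+208 for x: x+208>863
Step 3: Solve for x: x > 863-208 = 655

655


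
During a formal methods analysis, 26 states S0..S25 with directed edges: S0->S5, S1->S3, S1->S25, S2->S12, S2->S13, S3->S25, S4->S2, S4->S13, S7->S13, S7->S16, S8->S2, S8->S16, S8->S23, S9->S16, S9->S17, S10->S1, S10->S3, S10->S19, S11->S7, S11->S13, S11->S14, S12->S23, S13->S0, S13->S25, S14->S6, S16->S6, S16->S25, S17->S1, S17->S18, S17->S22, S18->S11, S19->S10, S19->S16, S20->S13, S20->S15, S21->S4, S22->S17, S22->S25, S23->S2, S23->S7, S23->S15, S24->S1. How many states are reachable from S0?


BFS from S0:
  layer 0: {S0}
  layer 1: {S5}
Reachable set: {S0, S5}
Count = 2

2


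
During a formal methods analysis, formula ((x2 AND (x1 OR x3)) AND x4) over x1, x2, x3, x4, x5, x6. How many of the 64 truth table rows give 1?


Formula: ((x2 AND (x1 OR x3)) AND x4) over 6 vars (64 rows)
Evaluate each row (x1, x2, x3, x4, x5, x6 as bits, MSB first):
  row 0 [000000]: ((0 AND (0 OR 0)) AND 0) -> 0
  row 1 [000001]: ((0 AND (0 OR 0)) AND 0) -> 0
  row 2 [000010]: ((0 AND (0 OR 0)) AND 0) -> 0
  row 3 [000011]: ((0 AND (0 OR 0)) AND 0) -> 0
  row 4 [000100]: ((0 AND (0 OR 0)) AND 1) -> 0
  (every remaining row is evaluated the same way; all 64 results are listed next)
Full result column, 8 rows per line (x1,x2,x3 fixed per line; x4,x5,x6 runs 000..111 left to right):
  rows 0-7 [x1,x2,x3=000]: 00000000  (ones: 0)
  rows 8-15 [x1,x2,x3=001]: 00000000  (ones: 0)
  rows 16-23 [x1,x2,x3=010]: 00000000  (ones: 0)
  rows 24-31 [x1,x2,x3=011]: 00001111  (ones: 4)
  rows 32-39 [x1,x2,x3=100]: 00000000  (ones: 0)
  rows 40-47 [x1,x2,x3=101]: 00000000  (ones: 0)
  rows 48-55 [x1,x2,x3=110]: 00001111  (ones: 4)
  rows 56-63 [x1,x2,x3=111]: 00001111  (ones: 4)
Count of 1-rows = 0+0+0+4+0+0+4+4 = 12

12


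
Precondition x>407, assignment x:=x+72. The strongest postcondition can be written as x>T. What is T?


Formula: sp(P, x:=E) = exists old_x. (x = E[old_x/x]) AND P[old_x/x] (old_x is the value of x before the assignment; eliminate old_x by solving x = E[old_x/x] for old_x)
Step 1: Precondition P: x>407, i.e. old_x > 407
Step 2: Assignment gives x = old_x + 72, so old_x = x - 72
Step 3: Substitute into P: x - 72 > 407
Step 4: Simplify: x > 407+72 = 479

479


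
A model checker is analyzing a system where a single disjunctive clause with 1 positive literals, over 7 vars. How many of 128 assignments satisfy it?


Step 1: Total=2^7=128
Step 2: Unsat when all 1 false: 2^6=64
Step 3: Sat=128-64=64

64


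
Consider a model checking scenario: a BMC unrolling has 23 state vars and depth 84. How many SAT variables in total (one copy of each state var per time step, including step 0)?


BMC unrolls to depth k, creating one copy of each state var for steps 0..k.
Step count = 84 + 1 = 85 (steps 0 through 84)
Vars per step = 23
Total = 23 * 85 = 1955

1955


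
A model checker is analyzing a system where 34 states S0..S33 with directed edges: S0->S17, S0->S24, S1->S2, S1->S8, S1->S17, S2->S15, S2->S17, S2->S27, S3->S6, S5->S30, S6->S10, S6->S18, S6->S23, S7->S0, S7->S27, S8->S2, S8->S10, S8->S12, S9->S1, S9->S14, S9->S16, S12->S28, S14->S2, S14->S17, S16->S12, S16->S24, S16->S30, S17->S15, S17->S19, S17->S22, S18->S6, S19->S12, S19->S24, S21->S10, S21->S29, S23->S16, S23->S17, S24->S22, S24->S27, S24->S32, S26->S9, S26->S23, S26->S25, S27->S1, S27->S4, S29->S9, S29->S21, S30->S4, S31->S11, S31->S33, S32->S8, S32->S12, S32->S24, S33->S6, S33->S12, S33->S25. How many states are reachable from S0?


BFS from S0:
  layer 0: {S0}
  layer 1: {S17, S24}
  layer 2: {S15, S19, S22, S27, S32}
  layer 3: {S1, S4, S8, S12}
  layer 4: {S2, S10, S28}
Reachable set: {S0, S1, S2, S4, S8, S10, S12, S15, S17, S19, S22, S24, S27, S28, S32}
Count = 15

15


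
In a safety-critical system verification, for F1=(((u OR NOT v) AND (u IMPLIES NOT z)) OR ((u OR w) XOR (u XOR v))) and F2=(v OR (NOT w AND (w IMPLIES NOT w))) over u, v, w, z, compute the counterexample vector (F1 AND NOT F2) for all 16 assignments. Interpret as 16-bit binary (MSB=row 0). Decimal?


F1 = (((u OR NOT v) AND (u IMPLIES NOT z)) OR ((u OR w) XOR (u XOR v)))
F2 = (v OR (NOT w AND (w IMPLIES NOT w)))
Counterexample to F1=>F2 is where F1=1 and F2=0.
Evaluate each row (bits = u,v,w,z, MSB first):
  row 0 [0000]: F1=1 F2=1 -> F1&~F2 -> 0
  row 1 [0001]: F1=1 F2=1 -> F1&~F2 -> 0
  row 2 [0010]: F1=1 F2=0 -> F1&~F2 -> 1
  row 3 [0011]: F1=1 F2=0 -> F1&~F2 -> 1
  row 4 [0100]: F1=1 F2=1 -> F1&~F2 -> 0
  row 5 [0101]: F1=1 F2=1 -> F1&~F2 -> 0
  row 6 [0110]: F1=0 F2=1 -> F1&~F2 -> 0
  row 7 [0111]: F1=0 F2=1 -> F1&~F2 -> 0
  row 8 [1000]: F1=1 F2=1 -> F1&~F2 -> 0
  row 9 [1001]: F1=0 F2=1 -> F1&~F2 -> 0
  row 10 [1010]: F1=1 F2=0 -> F1&~F2 -> 1
  row 11 [1011]: F1=0 F2=0 -> F1&~F2 -> 0
  row 12 [1100]: F1=1 F2=1 -> F1&~F2 -> 0
  row 13 [1101]: F1=1 F2=1 -> F1&~F2 -> 0
  row 14 [1110]: F1=1 F2=1 -> F1&~F2 -> 0
  row 15 [1111]: F1=1 F2=1 -> F1&~F2 -> 0
Full result column, 4 rows per line (u,v fixed per line; w,z runs 00..11 left to right):
  rows 0-3 [u,v=00]: 0011  = hex 3
  rows 4-7 [u,v=01]: 0000  = hex 0
  rows 8-11 [u,v=10]: 0010  = hex 2
  rows 12-15 [u,v=11]: 0000  = hex 0
Counterexample vector (row 0 .. row 15) = 0011000000100000
Output column grouped in 4s = 0011 0000 0010 0000 = 0x3020
Convert to decimal digit by digit (value = value*16 + digit):
  3 -> 3
  3*16 + 0 = 48
  48*16 + 2 = 770
  770*16 + 0 = 12320
Decimal = 12320

12320


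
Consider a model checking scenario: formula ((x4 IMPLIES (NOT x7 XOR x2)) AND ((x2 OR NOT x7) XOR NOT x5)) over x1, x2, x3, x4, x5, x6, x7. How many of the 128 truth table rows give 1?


Formula: ((x4 IMPLIES (NOT x7 XOR x2)) AND ((x2 OR NOT x7) XOR NOT x5)) over 7 vars (128 rows)
Evaluate each row (x1, x2, x3, x4, x5, x6, x7 as bits, MSB first):
  row 0 [0000000]: ((0 IMPLIES (NOT 0 XOR 0)) AND ((0 OR NOT 0) XOR NOT 0)) -> 0
  row 1 [0000001]: ((0 IMPLIES (NOT 1 XOR 0)) AND ((0 OR NOT 1) XOR NOT 0)) -> 1
  row 2 [0000010]: ((0 IMPLIES (NOT 0 XOR 0)) AND ((0 OR NOT 0) XOR NOT 0)) -> 0
  row 3 [0000011]: ((0 IMPLIES (NOT 1 XOR 0)) AND ((0 OR NOT 1) XOR NOT 0)) -> 1
  row 4 [0000100]: ((0 IMPLIES (NOT 0 XOR 0)) AND ((0 OR NOT 0) XOR NOT 1)) -> 1
  (every remaining row is evaluated the same way; all 128 results are listed next)
Full result column, 8 rows per line (x1,x2,x3,x4 fixed per line; x5,x6,x7 runs 000..111 left to right):
  rows 0-7 [x1,x2,x3,x4=0000]: 01011010  (ones: 4)
  rows 8-15 [x1,x2,x3,x4=0001]: 00001010  (ones: 2)
  rows 16-23 [x1,x2,x3,x4=0010]: 01011010  (ones: 4)
  rows 24-31 [x1,x2,x3,x4=0011]: 00001010  (ones: 2)
  rows 32-39 [x1,x2,x3,x4=0100]: 00001111  (ones: 4)
  rows 40-47 [x1,x2,x3,x4=0101]: 00000101  (ones: 2)
  rows 48-55 [x1,x2,x3,x4=0110]: 00001111  (ones: 4)
  rows 56-63 [x1,x2,x3,x4=0111]: 00000101  (ones: 2)
  rows 64-71 [x1,x2,x3,x4=1000]: 01011010  (ones: 4)
  rows 72-79 [x1,x2,x3,x4=1001]: 00001010  (ones: 2)
  rows 80-87 [x1,x2,x3,x4=1010]: 01011010  (ones: 4)
  rows 88-95 [x1,x2,x3,x4=1011]: 00001010  (ones: 2)
  rows 96-103 [x1,x2,x3,x4=1100]: 00001111  (ones: 4)
  rows 104-111 [x1,x2,x3,x4=1101]: 00000101  (ones: 2)
  rows 112-119 [x1,x2,x3,x4=1110]: 00001111  (ones: 4)
  rows 120-127 [x1,x2,x3,x4=1111]: 00000101  (ones: 2)
Count of 1-rows = 4+2+4+2+4+2+4+2+4+2+4+2+4+2+4+2 = 48

48


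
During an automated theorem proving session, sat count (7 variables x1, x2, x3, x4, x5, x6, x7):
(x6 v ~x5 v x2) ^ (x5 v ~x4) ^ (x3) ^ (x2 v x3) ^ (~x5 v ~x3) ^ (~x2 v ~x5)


CNF with 6 clauses over 7 vars (128 assignments).
An assignment satisfies CNF iff every clause has >=1 true literal.
Check each row (bits = x1,x2,x3,x4,x5,x6,x7; clause T/F shown):
  row 0 [0000000]: clauses=TTFFTT -> 0
  row 1 [0000001]: clauses=TTFFTT -> 0
  row 2 [0000010]: clauses=TTFFTT -> 0
  row 3 [0000011]: clauses=TTFFTT -> 0
  row 4 [0000100]: clauses=FTFFTT -> 0
  (every remaining row is evaluated the same way; all 128 results are listed next)
Full result column, 8 rows per line (x1,x2,x3,x4 fixed per line; x5,x6,x7 runs 000..111 left to right):
  rows 0-7 [x1,x2,x3,x4=0000]: 00000000  (ones: 0)
  rows 8-15 [x1,x2,x3,x4=0001]: 00000000  (ones: 0)
  rows 16-23 [x1,x2,x3,x4=0010]: 11110000  (ones: 4)
  rows 24-31 [x1,x2,x3,x4=0011]: 00000000  (ones: 0)
  rows 32-39 [x1,x2,x3,x4=0100]: 00000000  (ones: 0)
  rows 40-47 [x1,x2,x3,x4=0101]: 00000000  (ones: 0)
  rows 48-55 [x1,x2,x3,x4=0110]: 11110000  (ones: 4)
  rows 56-63 [x1,x2,x3,x4=0111]: 00000000  (ones: 0)
  rows 64-71 [x1,x2,x3,x4=1000]: 00000000  (ones: 0)
  rows 72-79 [x1,x2,x3,x4=1001]: 00000000  (ones: 0)
  rows 80-87 [x1,x2,x3,x4=1010]: 11110000  (ones: 4)
  rows 88-95 [x1,x2,x3,x4=1011]: 00000000  (ones: 0)
  rows 96-103 [x1,x2,x3,x4=1100]: 00000000  (ones: 0)
  rows 104-111 [x1,x2,x3,x4=1101]: 00000000  (ones: 0)
  rows 112-119 [x1,x2,x3,x4=1110]: 11110000  (ones: 4)
  rows 120-127 [x1,x2,x3,x4=1111]: 00000000  (ones: 0)
Satisfying assignments = 0+0+4+0+0+0+4+0+0+0+4+0+0+0+4+0 = 16

16


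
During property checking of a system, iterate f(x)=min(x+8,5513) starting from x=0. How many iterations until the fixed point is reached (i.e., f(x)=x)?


Step 1: x=0, cap=5513, increment=8
Step 2: x grows by 8 each step until capped at 5513; fixed point is x=5513
Step 3: iterations = ceil(5513/8) = 690

690


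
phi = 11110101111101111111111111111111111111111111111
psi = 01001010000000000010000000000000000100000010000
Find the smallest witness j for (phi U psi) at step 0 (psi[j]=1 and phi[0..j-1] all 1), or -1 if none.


(phi U psi) at 0: need smallest j with psi[j]=1 and phi[i]=1 for all i in [0,j).
Scan from step 0:
  step 0: phi=1, psi=0 -> continue
  step 1: psi=1 and phi held for [0,1) -> witness found
Witness step = 1

1


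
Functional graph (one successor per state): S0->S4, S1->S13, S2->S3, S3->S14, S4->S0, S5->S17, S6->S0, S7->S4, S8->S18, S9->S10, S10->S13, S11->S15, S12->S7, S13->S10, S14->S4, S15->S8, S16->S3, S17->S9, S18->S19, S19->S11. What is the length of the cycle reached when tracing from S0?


Trace from S0 until a state repeats:
  S0 -> S4 -> S0
S0 first seen at step 0, revisited at step 2.
Cycle length = 2 - 0 = 2

2


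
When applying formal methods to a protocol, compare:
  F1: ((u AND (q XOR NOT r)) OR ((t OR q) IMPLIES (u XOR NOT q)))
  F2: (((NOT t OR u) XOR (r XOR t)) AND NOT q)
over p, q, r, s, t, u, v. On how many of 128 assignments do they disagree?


F1 = ((u AND (q XOR NOT r)) OR ((t OR q) IMPLIES (u XOR NOT q)))
F2 = (((NOT t OR u) XOR (r XOR t)) AND NOT q)
Evaluate both on each of 128 rows (bits = p,q,r,s,t,u,v):
  row 0 [0000000]: F1=1 F2=1 -> 0
  row 1 [0000001]: F1=1 F2=1 -> 0
  row 2 [0000010]: F1=1 F2=1 -> 0
  row 3 [0000011]: F1=1 F2=1 -> 0
  row 4 [0000100]: F1=1 F2=1 -> 0
  (every remaining row is evaluated the same way; all 128 results are listed next)
Full result column, 8 rows per line (p,q,r,s fixed per line; t,u,v runs 000..111 left to right):
  rows 0-7 [p,q,r,s=0000]: 00000011  (ones: 2)
  rows 8-15 [p,q,r,s=0001]: 00000011  (ones: 2)
  rows 16-23 [p,q,r,s=0010]: 11111111  (ones: 8)
  rows 24-31 [p,q,r,s=0011]: 11111111  (ones: 8)
  rows 32-39 [p,q,r,s=0100]: 00110011  (ones: 4)
  rows 40-47 [p,q,r,s=0101]: 00110011  (ones: 4)
  rows 48-55 [p,q,r,s=0110]: 00110011  (ones: 4)
  rows 56-63 [p,q,r,s=0111]: 00110011  (ones: 4)
  rows 64-71 [p,q,r,s=1000]: 00000011  (ones: 2)
  rows 72-79 [p,q,r,s=1001]: 00000011  (ones: 2)
  rows 80-87 [p,q,r,s=1010]: 11111111  (ones: 8)
  rows 88-95 [p,q,r,s=1011]: 11111111  (ones: 8)
  rows 96-103 [p,q,r,s=1100]: 00110011  (ones: 4)
  rows 104-111 [p,q,r,s=1101]: 00110011  (ones: 4)
  rows 112-119 [p,q,r,s=1110]: 00110011  (ones: 4)
  rows 120-127 [p,q,r,s=1111]: 00110011  (ones: 4)
Disagreements = 2+2+8+8+4+4+4+4+2+2+8+8+4+4+4+4 = 72

72


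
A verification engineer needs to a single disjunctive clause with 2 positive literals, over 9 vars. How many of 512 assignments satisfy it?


Step 1: Total=2^9=512
Step 2: Unsat when all 2 false: 2^7=128
Step 3: Sat=512-128=384

384


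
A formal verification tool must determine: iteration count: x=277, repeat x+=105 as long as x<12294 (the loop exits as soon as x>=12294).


Step 1: x goes from 277 toward 12294 by 105; the body runs while x<12294, so iterations = ceil((bound-start)/step)
Step 2: Distance=12017
Step 3: ceil(12017/105)=115

115


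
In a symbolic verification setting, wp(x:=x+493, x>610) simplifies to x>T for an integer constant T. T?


Formula: wp(x:=E, P) = P[E/x] (substitute E for x in postcondition)
Step 1: Postcondition: x>610
Step 2: Substitute x+493 for x: x+493>610
Step 3: Solve for x: x > 610-493 = 117

117


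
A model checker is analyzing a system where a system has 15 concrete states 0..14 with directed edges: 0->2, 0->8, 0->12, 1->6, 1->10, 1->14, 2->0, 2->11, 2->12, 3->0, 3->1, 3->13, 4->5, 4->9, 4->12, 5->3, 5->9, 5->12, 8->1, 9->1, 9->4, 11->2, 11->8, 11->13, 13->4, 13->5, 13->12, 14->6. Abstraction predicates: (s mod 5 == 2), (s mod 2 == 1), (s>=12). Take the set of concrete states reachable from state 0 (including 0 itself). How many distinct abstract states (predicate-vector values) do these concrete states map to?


BFS from 0:
Concrete reachable: {0, 1, 2, 3, 4, 5, 6, 8, 9, 10, 11, 12, 13, 14}
Abstract via predicates (s mod 5 == 2), (s mod 2 == 1), (s>=12):
  (0,0,0) <- {0, 4, 6, 8, 10}
  (0,0,1) <- {14}
  (0,1,0) <- {1, 3, 5, 9, 11}
  (0,1,1) <- {13}
  (1,0,0) <- {2}
  (1,0,1) <- {12}
Distinct abstract states = 6

6


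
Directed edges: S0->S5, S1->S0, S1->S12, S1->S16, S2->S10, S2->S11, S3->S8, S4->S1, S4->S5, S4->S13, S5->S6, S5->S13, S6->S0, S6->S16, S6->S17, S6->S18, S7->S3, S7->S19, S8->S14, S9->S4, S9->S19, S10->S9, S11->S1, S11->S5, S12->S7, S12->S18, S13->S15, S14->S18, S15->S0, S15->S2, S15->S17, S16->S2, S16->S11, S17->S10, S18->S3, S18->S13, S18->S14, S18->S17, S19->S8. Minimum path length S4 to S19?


BFS layer-by-layer from S4:
  dist 0: {S4}
  dist 1: {S1, S5, S13}
  dist 2: {S0, S6, S12, S15, S16}
  dist 3: {S2, S7, S11, S17, S18}
  dist 4: {S3, S10, S14, S19}
  -> S19 reached at distance 4
Shortest path length = 4

4


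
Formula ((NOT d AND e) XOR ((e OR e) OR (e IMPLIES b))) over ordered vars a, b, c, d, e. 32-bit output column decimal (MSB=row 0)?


Formula: ((NOT d AND e) XOR ((e OR e) OR (e IMPLIES b))) over a, b, c, d, e (32 rows)
Evaluate each row (bits = a,b,c,d,e, MSB first):
  row 0 [00000]: ((NOT 0 AND 0) XOR ((0 OR 0) OR (0 IMPLIES 0))) -> 1
  row 1 [00001]: ((NOT 0 AND 1) XOR ((1 OR 1) OR (1 IMPLIES 0))) -> 0
  row 2 [00010]: ((NOT 1 AND 0) XOR ((0 OR 0) OR (0 IMPLIES 0))) -> 1
  row 3 [00011]: ((NOT 1 AND 1) XOR ((1 OR 1) OR (1 IMPLIES 0))) -> 1
  row 4 [00100]: ((NOT 0 AND 0) XOR ((0 OR 0) OR (0 IMPLIES 0))) -> 1
  row 5 [00101]: ((NOT 0 AND 1) XOR ((1 OR 1) OR (1 IMPLIES 0))) -> 0
  row 6 [00110]: ((NOT 1 AND 0) XOR ((0 OR 0) OR (0 IMPLIES 0))) -> 1
  row 7 [00111]: ((NOT 1 AND 1) XOR ((1 OR 1) OR (1 IMPLIES 0))) -> 1
  row 8 [01000]: ((NOT 0 AND 0) XOR ((0 OR 0) OR (0 IMPLIES 1))) -> 1
  row 9 [01001]: ((NOT 0 AND 1) XOR ((1 OR 1) OR (1 IMPLIES 1))) -> 0
  row 10 [01010]: ((NOT 1 AND 0) XOR ((0 OR 0) OR (0 IMPLIES 1))) -> 1
  row 11 [01011]: ((NOT 1 AND 1) XOR ((1 OR 1) OR (1 IMPLIES 1))) -> 1
  row 12 [01100]: ((NOT 0 AND 0) XOR ((0 OR 0) OR (0 IMPLIES 1))) -> 1
  row 13 [01101]: ((NOT 0 AND 1) XOR ((1 OR 1) OR (1 IMPLIES 1))) -> 0
  row 14 [01110]: ((NOT 1 AND 0) XOR ((0 OR 0) OR (0 IMPLIES 1))) -> 1
  row 15 [01111]: ((NOT 1 AND 1) XOR ((1 OR 1) OR (1 IMPLIES 1))) -> 1
  row 16 [10000]: ((NOT 0 AND 0) XOR ((0 OR 0) OR (0 IMPLIES 0))) -> 1
  row 17 [10001]: ((NOT 0 AND 1) XOR ((1 OR 1) OR (1 IMPLIES 0))) -> 0
  row 18 [10010]: ((NOT 1 AND 0) XOR ((0 OR 0) OR (0 IMPLIES 0))) -> 1
  row 19 [10011]: ((NOT 1 AND 1) XOR ((1 OR 1) OR (1 IMPLIES 0))) -> 1
  row 20 [10100]: ((NOT 0 AND 0) XOR ((0 OR 0) OR (0 IMPLIES 0))) -> 1
  row 21 [10101]: ((NOT 0 AND 1) XOR ((1 OR 1) OR (1 IMPLIES 0))) -> 0
  row 22 [10110]: ((NOT 1 AND 0) XOR ((0 OR 0) OR (0 IMPLIES 0))) -> 1
  row 23 [10111]: ((NOT 1 AND 1) XOR ((1 OR 1) OR (1 IMPLIES 0))) -> 1
  row 24 [11000]: ((NOT 0 AND 0) XOR ((0 OR 0) OR (0 IMPLIES 1))) -> 1
  row 25 [11001]: ((NOT 0 AND 1) XOR ((1 OR 1) OR (1 IMPLIES 1))) -> 0
  row 26 [11010]: ((NOT 1 AND 0) XOR ((0 OR 0) OR (0 IMPLIES 1))) -> 1
  row 27 [11011]: ((NOT 1 AND 1) XOR ((1 OR 1) OR (1 IMPLIES 1))) -> 1
  row 28 [11100]: ((NOT 0 AND 0) XOR ((0 OR 0) OR (0 IMPLIES 1))) -> 1
  row 29 [11101]: ((NOT 0 AND 1) XOR ((1 OR 1) OR (1 IMPLIES 1))) -> 0
  row 30 [11110]: ((NOT 1 AND 0) XOR ((0 OR 0) OR (0 IMPLIES 1))) -> 1
  row 31 [11111]: ((NOT 1 AND 1) XOR ((1 OR 1) OR (1 IMPLIES 1))) -> 1
Full result column, 4 rows per line (a,b,c fixed per line; d,e runs 00..11 left to right):
  rows 0-3 [a,b,c=000]: 1011  = hex B
  rows 4-7 [a,b,c=001]: 1011  = hex B
  rows 8-11 [a,b,c=010]: 1011  = hex B
  rows 12-15 [a,b,c=011]: 1011  = hex B
  rows 16-19 [a,b,c=100]: 1011  = hex B
  rows 20-23 [a,b,c=101]: 1011  = hex B
  rows 24-27 [a,b,c=110]: 1011  = hex B
  rows 28-31 [a,b,c=111]: 1011  = hex B
Output column (row 0 .. row 31) = 10111011101110111011101110111011
Output column grouped in 4s = 1011 1011 1011 1011 1011 1011 1011 1011 = 0xBBBBBBBB
Convert to decimal digit by digit (value = value*16 + digit):
  B -> 11
  11*16 + 11 (B) = 187
  187*16 + 11 (B) = 3003
  3003*16 + 11 (B) = 48059
  48059*16 + 11 (B) = 768955
  768955*16 + 11 (B) = 12303291
  12303291*16 + 11 (B) = 196852667
  196852667*16 + 11 (B) = 3149642683
Decimal = 3149642683

3149642683


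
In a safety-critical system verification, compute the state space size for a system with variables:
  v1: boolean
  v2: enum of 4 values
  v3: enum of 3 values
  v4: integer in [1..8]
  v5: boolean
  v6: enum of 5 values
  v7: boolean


State space = product of domain sizes of all variables.
Domain sizes:
  v1 (boolean): 2
  v2 (enum of 4 values): 4
  v3 (enum of 3 values): 3
  v4 (integer in [1..8]): 8
  v5 (boolean): 2
  v6 (enum of 5 values): 5
  v7 (boolean): 2
Product = 2 * 4 * 3 * 8 * 2 * 5 * 2 = 3840

3840


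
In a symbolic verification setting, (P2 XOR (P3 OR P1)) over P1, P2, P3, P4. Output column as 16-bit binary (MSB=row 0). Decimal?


Formula: (P2 XOR (P3 OR P1)) over P1, P2, P3, P4 (16 rows)
Evaluate each row (bits = P1,P2,P3,P4, MSB first):
  row 0 [0000]: (0 XOR (0 OR 0)) -> 0
  row 1 [0001]: (0 XOR (0 OR 0)) -> 0
  row 2 [0010]: (0 XOR (1 OR 0)) -> 1
  row 3 [0011]: (0 XOR (1 OR 0)) -> 1
  row 4 [0100]: (1 XOR (0 OR 0)) -> 1
  row 5 [0101]: (1 XOR (0 OR 0)) -> 1
  row 6 [0110]: (1 XOR (1 OR 0)) -> 0
  row 7 [0111]: (1 XOR (1 OR 0)) -> 0
  row 8 [1000]: (0 XOR (0 OR 1)) -> 1
  row 9 [1001]: (0 XOR (0 OR 1)) -> 1
  row 10 [1010]: (0 XOR (1 OR 1)) -> 1
  row 11 [1011]: (0 XOR (1 OR 1)) -> 1
  row 12 [1100]: (1 XOR (0 OR 1)) -> 0
  row 13 [1101]: (1 XOR (0 OR 1)) -> 0
  row 14 [1110]: (1 XOR (1 OR 1)) -> 0
  row 15 [1111]: (1 XOR (1 OR 1)) -> 0
Full result column, 4 rows per line (P1,P2 fixed per line; P3,P4 runs 00..11 left to right):
  rows 0-3 [P1,P2=00]: 0011  = hex 3
  rows 4-7 [P1,P2=01]: 1100  = hex C
  rows 8-11 [P1,P2=10]: 1111  = hex F
  rows 12-15 [P1,P2=11]: 0000  = hex 0
Output column (row 0 .. row 15) = 0011110011110000
Output column grouped in 4s = 0011 1100 1111 0000 = 0x3CF0
Convert to decimal digit by digit (value = value*16 + digit):
  3 -> 3
  3*16 + 12 (C) = 60
  60*16 + 15 (F) = 975
  975*16 + 0 = 15600
Decimal = 15600

15600


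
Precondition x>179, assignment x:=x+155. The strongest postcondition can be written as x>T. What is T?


Formula: sp(P, x:=E) = exists old_x. (x = E[old_x/x]) AND P[old_x/x] (old_x is the value of x before the assignment; eliminate old_x by solving x = E[old_x/x] for old_x)
Step 1: Precondition P: x>179, i.e. old_x > 179
Step 2: Assignment gives x = old_x + 155, so old_x = x - 155
Step 3: Substitute into P: x - 155 > 179
Step 4: Simplify: x > 179+155 = 334

334


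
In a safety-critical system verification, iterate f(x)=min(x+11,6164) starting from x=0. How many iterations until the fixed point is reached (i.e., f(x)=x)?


Step 1: x=0, cap=6164, increment=11
Step 2: x grows by 11 each step until capped at 6164; fixed point is x=6164
Step 3: iterations = ceil(6164/11) = 561

561


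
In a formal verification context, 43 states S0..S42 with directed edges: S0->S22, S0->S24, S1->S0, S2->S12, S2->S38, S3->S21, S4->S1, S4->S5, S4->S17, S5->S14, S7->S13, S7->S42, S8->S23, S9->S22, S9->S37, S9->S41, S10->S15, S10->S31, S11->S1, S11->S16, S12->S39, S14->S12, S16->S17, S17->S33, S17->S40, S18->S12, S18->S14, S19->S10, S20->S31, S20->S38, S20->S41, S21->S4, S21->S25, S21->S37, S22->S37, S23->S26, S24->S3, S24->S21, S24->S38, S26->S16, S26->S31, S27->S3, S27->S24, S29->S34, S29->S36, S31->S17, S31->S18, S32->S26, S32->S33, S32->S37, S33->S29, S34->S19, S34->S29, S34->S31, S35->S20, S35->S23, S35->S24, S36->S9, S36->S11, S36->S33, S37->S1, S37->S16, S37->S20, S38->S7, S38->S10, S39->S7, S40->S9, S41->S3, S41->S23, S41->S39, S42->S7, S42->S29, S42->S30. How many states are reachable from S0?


BFS from S0:
  layer 0: {S0}
  layer 1: {S22, S24}
  layer 2: {S3, S21, S37, S38}
  layer 3: {S1, S4, S7, S10, S16, S20, S25}
  layer 4: {S5, S13, S15, S17, S31, S41, S42}
  layer 5: {S14, S18, S23, S29, S30, S33, S39, S40}
  layer 6: {S9, S12, S26, S34, S36}
  layer 7: {S11, S19}
Reachable set: {S0, S1, S3, S4, S5, S7, S9, S10, S11, S12, S13, S14, S15, S16, S17, S18, S19, S20, S21, S22, S23, S24, S25, S26, S29, S30, S31, S33, S34, S36, S37, S38, S39, S40, S41, S42}
Count = 36

36


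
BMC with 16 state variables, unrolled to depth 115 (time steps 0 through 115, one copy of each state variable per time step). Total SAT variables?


BMC unrolls to depth k, creating one copy of each state var for steps 0..k.
Step count = 115 + 1 = 116 (steps 0 through 115)
Vars per step = 16
Total = 16 * 116 = 1856

1856


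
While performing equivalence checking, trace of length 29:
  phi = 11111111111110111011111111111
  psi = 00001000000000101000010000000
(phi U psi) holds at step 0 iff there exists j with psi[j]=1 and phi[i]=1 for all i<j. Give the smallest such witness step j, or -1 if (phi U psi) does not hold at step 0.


(phi U psi) at 0: need smallest j with psi[j]=1 and phi[i]=1 for all i in [0,j).
Scan from step 0:
  step 0: phi=1, psi=0 -> continue
  step 1: phi=1, psi=0 -> continue
  step 2: phi=1, psi=0 -> continue
  step 3: phi=1, psi=0 -> continue
  step 4: psi=1 and phi held for [0,4) -> witness found
Witness step = 4

4


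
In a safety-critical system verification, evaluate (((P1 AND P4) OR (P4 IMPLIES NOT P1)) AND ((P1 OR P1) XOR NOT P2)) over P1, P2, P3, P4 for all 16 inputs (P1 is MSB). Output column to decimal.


Formula: (((P1 AND P4) OR (P4 IMPLIES NOT P1)) AND ((P1 OR P1) XOR NOT P2)) over P1, P2, P3, P4 (16 rows)
Evaluate each row (bits = P1,P2,P3,P4, MSB first):
  row 0 [0000]: (((0 AND 0) OR (0 IMPLIES NOT 0)) AND ((0 OR 0) XOR NOT 0)) -> 1
  row 1 [0001]: (((0 AND 1) OR (1 IMPLIES NOT 0)) AND ((0 OR 0) XOR NOT 0)) -> 1
  row 2 [0010]: (((0 AND 0) OR (0 IMPLIES NOT 0)) AND ((0 OR 0) XOR NOT 0)) -> 1
  row 3 [0011]: (((0 AND 1) OR (1 IMPLIES NOT 0)) AND ((0 OR 0) XOR NOT 0)) -> 1
  row 4 [0100]: (((0 AND 0) OR (0 IMPLIES NOT 0)) AND ((0 OR 0) XOR NOT 1)) -> 0
  row 5 [0101]: (((0 AND 1) OR (1 IMPLIES NOT 0)) AND ((0 OR 0) XOR NOT 1)) -> 0
  row 6 [0110]: (((0 AND 0) OR (0 IMPLIES NOT 0)) AND ((0 OR 0) XOR NOT 1)) -> 0
  row 7 [0111]: (((0 AND 1) OR (1 IMPLIES NOT 0)) AND ((0 OR 0) XOR NOT 1)) -> 0
  row 8 [1000]: (((1 AND 0) OR (0 IMPLIES NOT 1)) AND ((1 OR 1) XOR NOT 0)) -> 0
  row 9 [1001]: (((1 AND 1) OR (1 IMPLIES NOT 1)) AND ((1 OR 1) XOR NOT 0)) -> 0
  row 10 [1010]: (((1 AND 0) OR (0 IMPLIES NOT 1)) AND ((1 OR 1) XOR NOT 0)) -> 0
  row 11 [1011]: (((1 AND 1) OR (1 IMPLIES NOT 1)) AND ((1 OR 1) XOR NOT 0)) -> 0
  row 12 [1100]: (((1 AND 0) OR (0 IMPLIES NOT 1)) AND ((1 OR 1) XOR NOT 1)) -> 1
  row 13 [1101]: (((1 AND 1) OR (1 IMPLIES NOT 1)) AND ((1 OR 1) XOR NOT 1)) -> 1
  row 14 [1110]: (((1 AND 0) OR (0 IMPLIES NOT 1)) AND ((1 OR 1) XOR NOT 1)) -> 1
  row 15 [1111]: (((1 AND 1) OR (1 IMPLIES NOT 1)) AND ((1 OR 1) XOR NOT 1)) -> 1
Full result column, 4 rows per line (P1,P2 fixed per line; P3,P4 runs 00..11 left to right):
  rows 0-3 [P1,P2=00]: 1111  = hex F
  rows 4-7 [P1,P2=01]: 0000  = hex 0
  rows 8-11 [P1,P2=10]: 0000  = hex 0
  rows 12-15 [P1,P2=11]: 1111  = hex F
Output column (row 0 .. row 15) = 1111000000001111
Output column grouped in 4s = 1111 0000 0000 1111 = 0xF00F
Convert to decimal digit by digit (value = value*16 + digit):
  F -> 15
  15*16 + 0 = 240
  240*16 + 0 = 3840
  3840*16 + 15 (F) = 61455
Decimal = 61455

61455


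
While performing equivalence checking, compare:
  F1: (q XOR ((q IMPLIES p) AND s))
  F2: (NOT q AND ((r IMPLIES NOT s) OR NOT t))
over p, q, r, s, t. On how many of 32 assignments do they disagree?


F1 = (q XOR ((q IMPLIES p) AND s))
F2 = (NOT q AND ((r IMPLIES NOT s) OR NOT t))
Evaluate both on each of 32 rows (bits = p,q,r,s,t):
  row 0 [00000]: F1=0 F2=1 (differ) -> 1
  row 1 [00001]: F1=0 F2=1 (differ) -> 1
  row 2 [00010]: F1=1 F2=1 -> 0
  row 3 [00011]: F1=1 F2=1 -> 0
  row 4 [00100]: F1=0 F2=1 (differ) -> 1
  row 5 [00101]: F1=0 F2=1 (differ) -> 1
  row 6 [00110]: F1=1 F2=1 -> 0
  row 7 [00111]: F1=1 F2=0 (differ) -> 1
  row 8 [01000]: F1=1 F2=0 (differ) -> 1
  row 9 [01001]: F1=1 F2=0 (differ) -> 1
  row 10 [01010]: F1=1 F2=0 (differ) -> 1
  row 11 [01011]: F1=1 F2=0 (differ) -> 1
  row 12 [01100]: F1=1 F2=0 (differ) -> 1
  row 13 [01101]: F1=1 F2=0 (differ) -> 1
  row 14 [01110]: F1=1 F2=0 (differ) -> 1
  row 15 [01111]: F1=1 F2=0 (differ) -> 1
  row 16 [10000]: F1=0 F2=1 (differ) -> 1
  row 17 [10001]: F1=0 F2=1 (differ) -> 1
  row 18 [10010]: F1=1 F2=1 -> 0
  row 19 [10011]: F1=1 F2=1 -> 0
  row 20 [10100]: F1=0 F2=1 (differ) -> 1
  row 21 [10101]: F1=0 F2=1 (differ) -> 1
  row 22 [10110]: F1=1 F2=1 -> 0
  row 23 [10111]: F1=1 F2=0 (differ) -> 1
  row 24 [11000]: F1=1 F2=0 (differ) -> 1
  row 25 [11001]: F1=1 F2=0 (differ) -> 1
  row 26 [11010]: F1=0 F2=0 -> 0
  row 27 [11011]: F1=0 F2=0 -> 0
  row 28 [11100]: F1=1 F2=0 (differ) -> 1
  row 29 [11101]: F1=1 F2=0 (differ) -> 1
  row 30 [11110]: F1=0 F2=0 -> 0
  row 31 [11111]: F1=0 F2=0 -> 0
Full result column, 8 rows per line (p,q fixed per line; r,s,t runs 000..111 left to right):
  rows 0-7 [p,q=00]: 11001101  (ones: 5)
  rows 8-15 [p,q=01]: 11111111  (ones: 8)
  rows 16-23 [p,q=10]: 11001101  (ones: 5)
  rows 24-31 [p,q=11]: 11001100  (ones: 4)
Disagreements = 5+8+5+4 = 22

22


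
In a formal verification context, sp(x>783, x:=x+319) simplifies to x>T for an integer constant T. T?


Formula: sp(P, x:=E) = exists old_x. (x = E[old_x/x]) AND P[old_x/x] (old_x is the value of x before the assignment; eliminate old_x by solving x = E[old_x/x] for old_x)
Step 1: Precondition P: x>783, i.e. old_x > 783
Step 2: Assignment gives x = old_x + 319, so old_x = x - 319
Step 3: Substitute into P: x - 319 > 783
Step 4: Simplify: x > 783+319 = 1102

1102


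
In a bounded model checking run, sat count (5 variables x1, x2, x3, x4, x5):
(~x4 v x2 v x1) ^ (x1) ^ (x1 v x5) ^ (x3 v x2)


CNF with 4 clauses over 5 vars (32 assignments).
An assignment satisfies CNF iff every clause has >=1 true literal.
Check each row (bits = x1,x2,x3,x4,x5; clause T/F shown):
  row 0 [00000]: clauses=TFFF -> 0
  row 1 [00001]: clauses=TFTF -> 0
  row 2 [00010]: clauses=FFFF -> 0
  row 3 [00011]: clauses=FFTF -> 0
  row 4 [00100]: clauses=TFFT -> 0
  row 5 [00101]: clauses=TFTT -> 0
  row 6 [00110]: clauses=FFFT -> 0
  row 7 [00111]: clauses=FFTT -> 0
  row 8 [01000]: clauses=TFFT -> 0
  row 9 [01001]: clauses=TFTT -> 0
  row 10 [01010]: clauses=TFFT -> 0
  row 11 [01011]: clauses=TFTT -> 0
  row 12 [01100]: clauses=TFFT -> 0
  row 13 [01101]: clauses=TFTT -> 0
  row 14 [01110]: clauses=TFFT -> 0
  row 15 [01111]: clauses=TFTT -> 0
  row 16 [10000]: clauses=TTTF -> 0
  row 17 [10001]: clauses=TTTF -> 0
  row 18 [10010]: clauses=TTTF -> 0
  row 19 [10011]: clauses=TTTF -> 0
  row 20 [10100]: clauses=TTTT -> 1
  row 21 [10101]: clauses=TTTT -> 1
  row 22 [10110]: clauses=TTTT -> 1
  row 23 [10111]: clauses=TTTT -> 1
  row 24 [11000]: clauses=TTTT -> 1
  row 25 [11001]: clauses=TTTT -> 1
  row 26 [11010]: clauses=TTTT -> 1
  row 27 [11011]: clauses=TTTT -> 1
  row 28 [11100]: clauses=TTTT -> 1
  row 29 [11101]: clauses=TTTT -> 1
  row 30 [11110]: clauses=TTTT -> 1
  row 31 [11111]: clauses=TTTT -> 1
Full result column, 8 rows per line (x1,x2 fixed per line; x3,x4,x5 runs 000..111 left to right):
  rows 0-7 [x1,x2=00]: 00000000  (ones: 0)
  rows 8-15 [x1,x2=01]: 00000000  (ones: 0)
  rows 16-23 [x1,x2=10]: 00001111  (ones: 4)
  rows 24-31 [x1,x2=11]: 11111111  (ones: 8)
Satisfying assignments = 0+0+4+8 = 12

12


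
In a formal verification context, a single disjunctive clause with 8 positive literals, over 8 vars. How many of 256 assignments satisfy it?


Step 1: Total=2^8=256
Step 2: Unsat when all 8 false: 2^0=1
Step 3: Sat=256-1=255

255


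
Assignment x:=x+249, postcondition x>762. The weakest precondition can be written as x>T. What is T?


Formula: wp(x:=E, P) = P[E/x] (substitute E for x in postcondition)
Step 1: Postcondition: x>762
Step 2: Substitute x+249 for x: x+249>762
Step 3: Solve for x: x > 762-249 = 513

513


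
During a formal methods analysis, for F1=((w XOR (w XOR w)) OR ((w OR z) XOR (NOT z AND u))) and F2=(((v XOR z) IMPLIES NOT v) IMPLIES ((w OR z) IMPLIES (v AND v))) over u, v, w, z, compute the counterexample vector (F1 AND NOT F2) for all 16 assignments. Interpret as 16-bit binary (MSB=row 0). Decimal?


F1 = ((w XOR (w XOR w)) OR ((w OR z) XOR (NOT z AND u)))
F2 = (((v XOR z) IMPLIES NOT v) IMPLIES ((w OR z) IMPLIES (v AND v)))
Counterexample to F1=>F2 is where F1=1 and F2=0.
Evaluate each row (bits = u,v,w,z, MSB first):
  row 0 [0000]: F1=0 F2=1 -> F1&~F2 -> 0
  row 1 [0001]: F1=1 F2=0 -> F1&~F2 -> 1
  row 2 [0010]: F1=1 F2=0 -> F1&~F2 -> 1
  row 3 [0011]: F1=1 F2=0 -> F1&~F2 -> 1
  row 4 [0100]: F1=0 F2=1 -> F1&~F2 -> 0
  row 5 [0101]: F1=1 F2=1 -> F1&~F2 -> 0
  row 6 [0110]: F1=1 F2=1 -> F1&~F2 -> 0
  row 7 [0111]: F1=1 F2=1 -> F1&~F2 -> 0
  row 8 [1000]: F1=1 F2=1 -> F1&~F2 -> 0
  row 9 [1001]: F1=1 F2=0 -> F1&~F2 -> 1
  row 10 [1010]: F1=1 F2=0 -> F1&~F2 -> 1
  row 11 [1011]: F1=1 F2=0 -> F1&~F2 -> 1
  row 12 [1100]: F1=1 F2=1 -> F1&~F2 -> 0
  row 13 [1101]: F1=1 F2=1 -> F1&~F2 -> 0
  row 14 [1110]: F1=1 F2=1 -> F1&~F2 -> 0
  row 15 [1111]: F1=1 F2=1 -> F1&~F2 -> 0
Full result column, 4 rows per line (u,v fixed per line; w,z runs 00..11 left to right):
  rows 0-3 [u,v=00]: 0111  = hex 7
  rows 4-7 [u,v=01]: 0000  = hex 0
  rows 8-11 [u,v=10]: 0111  = hex 7
  rows 12-15 [u,v=11]: 0000  = hex 0
Counterexample vector (row 0 .. row 15) = 0111000001110000
Output column grouped in 4s = 0111 0000 0111 0000 = 0x7070
Convert to decimal digit by digit (value = value*16 + digit):
  7 -> 7
  7*16 + 0 = 112
  112*16 + 7 = 1799
  1799*16 + 0 = 28784
Decimal = 28784

28784


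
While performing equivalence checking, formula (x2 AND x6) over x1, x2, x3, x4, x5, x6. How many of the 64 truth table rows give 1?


Formula: (x2 AND x6) over 6 vars (64 rows)
Evaluate each row (x1, x2, x3, x4, x5, x6 as bits, MSB first):
  row 0 [000000]: (0 AND 0) -> 0
  row 1 [000001]: (0 AND 1) -> 0
  row 2 [000010]: (0 AND 0) -> 0
  row 3 [000011]: (0 AND 1) -> 0
  row 4 [000100]: (0 AND 0) -> 0
  (every remaining row is evaluated the same way; all 64 results are listed next)
Full result column, 8 rows per line (x1,x2,x3 fixed per line; x4,x5,x6 runs 000..111 left to right):
  rows 0-7 [x1,x2,x3=000]: 00000000  (ones: 0)
  rows 8-15 [x1,x2,x3=001]: 00000000  (ones: 0)
  rows 16-23 [x1,x2,x3=010]: 01010101  (ones: 4)
  rows 24-31 [x1,x2,x3=011]: 01010101  (ones: 4)
  rows 32-39 [x1,x2,x3=100]: 00000000  (ones: 0)
  rows 40-47 [x1,x2,x3=101]: 00000000  (ones: 0)
  rows 48-55 [x1,x2,x3=110]: 01010101  (ones: 4)
  rows 56-63 [x1,x2,x3=111]: 01010101  (ones: 4)
Count of 1-rows = 0+0+4+4+0+0+4+4 = 16

16


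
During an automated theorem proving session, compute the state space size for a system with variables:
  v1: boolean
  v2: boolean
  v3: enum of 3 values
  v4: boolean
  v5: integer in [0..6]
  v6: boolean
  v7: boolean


State space = product of domain sizes of all variables.
Domain sizes:
  v1 (boolean): 2
  v2 (boolean): 2
  v3 (enum of 3 values): 3
  v4 (boolean): 2
  v5 (integer in [0..6]): 7
  v6 (boolean): 2
  v7 (boolean): 2
Product = 2 * 2 * 3 * 2 * 7 * 2 * 2 = 672

672


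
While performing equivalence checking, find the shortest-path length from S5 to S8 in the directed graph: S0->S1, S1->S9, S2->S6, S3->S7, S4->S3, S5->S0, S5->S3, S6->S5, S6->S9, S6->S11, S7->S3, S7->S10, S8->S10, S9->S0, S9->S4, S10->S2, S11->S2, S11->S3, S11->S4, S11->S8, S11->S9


BFS layer-by-layer from S5:
  dist 0: {S5}
  dist 1: {S0, S3}
  dist 2: {S1, S7}
  dist 3: {S9, S10}
  dist 4: {S2, S4}
  dist 5: {S6}
  dist 6: {S11}
  dist 7: {S8}
  -> S8 reached at distance 7
Shortest path length = 7

7


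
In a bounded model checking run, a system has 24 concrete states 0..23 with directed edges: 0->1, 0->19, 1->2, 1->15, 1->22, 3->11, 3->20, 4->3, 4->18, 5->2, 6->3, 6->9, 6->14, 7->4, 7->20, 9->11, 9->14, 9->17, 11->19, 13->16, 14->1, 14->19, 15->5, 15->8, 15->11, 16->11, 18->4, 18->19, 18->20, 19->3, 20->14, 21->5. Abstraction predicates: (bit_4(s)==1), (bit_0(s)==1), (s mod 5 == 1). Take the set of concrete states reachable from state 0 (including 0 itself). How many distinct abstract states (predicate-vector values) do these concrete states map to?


BFS from 0:
Concrete reachable: {0, 1, 2, 3, 5, 8, 11, 14, 15, 19, 20, 22}
Abstract via predicates (bit_4(s)==1), (bit_0(s)==1), (s mod 5 == 1):
  (0,0,0) <- {0, 2, 8, 14}
  (0,1,0) <- {3, 5, 15}
  (0,1,1) <- {1, 11}
  (1,0,0) <- {20, 22}
  (1,1,0) <- {19}
Distinct abstract states = 5

5


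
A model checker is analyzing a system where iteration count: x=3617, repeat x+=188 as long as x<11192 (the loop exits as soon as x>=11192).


Step 1: x goes from 3617 toward 11192 by 188; the body runs while x<11192, so iterations = ceil((bound-start)/step)
Step 2: Distance=7575
Step 3: ceil(7575/188)=41

41


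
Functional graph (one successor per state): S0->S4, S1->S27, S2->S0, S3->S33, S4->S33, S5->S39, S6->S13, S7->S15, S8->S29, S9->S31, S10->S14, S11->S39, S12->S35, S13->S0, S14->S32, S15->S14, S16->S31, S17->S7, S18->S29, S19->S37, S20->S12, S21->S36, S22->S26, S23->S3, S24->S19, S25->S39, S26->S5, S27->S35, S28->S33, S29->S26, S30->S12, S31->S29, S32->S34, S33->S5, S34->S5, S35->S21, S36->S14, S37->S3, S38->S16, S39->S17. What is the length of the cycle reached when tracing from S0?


Trace from S0 until a state repeats:
  S0 -> S4 -> S33 -> S5 -> S39 -> S17 -> S7 -> S15 -> S14 -> S32 -> S34 -> S5
S5 first seen at step 3, revisited at step 11.
Cycle length = 11 - 3 = 8

8


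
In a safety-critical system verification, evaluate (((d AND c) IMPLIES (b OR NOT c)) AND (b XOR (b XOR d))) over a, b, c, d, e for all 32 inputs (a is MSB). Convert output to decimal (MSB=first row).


Formula: (((d AND c) IMPLIES (b OR NOT c)) AND (b XOR (b XOR d))) over a, b, c, d, e (32 rows)
Evaluate each row (bits = a,b,c,d,e, MSB first):
  row 0 [00000]: (((0 AND 0) IMPLIES (0 OR NOT 0)) AND (0 XOR (0 XOR 0))) -> 0
  row 1 [00001]: (((0 AND 0) IMPLIES (0 OR NOT 0)) AND (0 XOR (0 XOR 0))) -> 0
  row 2 [00010]: (((1 AND 0) IMPLIES (0 OR NOT 0)) AND (0 XOR (0 XOR 1))) -> 1
  row 3 [00011]: (((1 AND 0) IMPLIES (0 OR NOT 0)) AND (0 XOR (0 XOR 1))) -> 1
  row 4 [00100]: (((0 AND 1) IMPLIES (0 OR NOT 1)) AND (0 XOR (0 XOR 0))) -> 0
  row 5 [00101]: (((0 AND 1) IMPLIES (0 OR NOT 1)) AND (0 XOR (0 XOR 0))) -> 0
  row 6 [00110]: (((1 AND 1) IMPLIES (0 OR NOT 1)) AND (0 XOR (0 XOR 1))) -> 0
  row 7 [00111]: (((1 AND 1) IMPLIES (0 OR NOT 1)) AND (0 XOR (0 XOR 1))) -> 0
  row 8 [01000]: (((0 AND 0) IMPLIES (1 OR NOT 0)) AND (1 XOR (1 XOR 0))) -> 0
  row 9 [01001]: (((0 AND 0) IMPLIES (1 OR NOT 0)) AND (1 XOR (1 XOR 0))) -> 0
  row 10 [01010]: (((1 AND 0) IMPLIES (1 OR NOT 0)) AND (1 XOR (1 XOR 1))) -> 1
  row 11 [01011]: (((1 AND 0) IMPLIES (1 OR NOT 0)) AND (1 XOR (1 XOR 1))) -> 1
  row 12 [01100]: (((0 AND 1) IMPLIES (1 OR NOT 1)) AND (1 XOR (1 XOR 0))) -> 0
  row 13 [01101]: (((0 AND 1) IMPLIES (1 OR NOT 1)) AND (1 XOR (1 XOR 0))) -> 0
  row 14 [01110]: (((1 AND 1) IMPLIES (1 OR NOT 1)) AND (1 XOR (1 XOR 1))) -> 1
  row 15 [01111]: (((1 AND 1) IMPLIES (1 OR NOT 1)) AND (1 XOR (1 XOR 1))) -> 1
  row 16 [10000]: (((0 AND 0) IMPLIES (0 OR NOT 0)) AND (0 XOR (0 XOR 0))) -> 0
  row 17 [10001]: (((0 AND 0) IMPLIES (0 OR NOT 0)) AND (0 XOR (0 XOR 0))) -> 0
  row 18 [10010]: (((1 AND 0) IMPLIES (0 OR NOT 0)) AND (0 XOR (0 XOR 1))) -> 1
  row 19 [10011]: (((1 AND 0) IMPLIES (0 OR NOT 0)) AND (0 XOR (0 XOR 1))) -> 1
  row 20 [10100]: (((0 AND 1) IMPLIES (0 OR NOT 1)) AND (0 XOR (0 XOR 0))) -> 0
  row 21 [10101]: (((0 AND 1) IMPLIES (0 OR NOT 1)) AND (0 XOR (0 XOR 0))) -> 0
  row 22 [10110]: (((1 AND 1) IMPLIES (0 OR NOT 1)) AND (0 XOR (0 XOR 1))) -> 0
  row 23 [10111]: (((1 AND 1) IMPLIES (0 OR NOT 1)) AND (0 XOR (0 XOR 1))) -> 0
  row 24 [11000]: (((0 AND 0) IMPLIES (1 OR NOT 0)) AND (1 XOR (1 XOR 0))) -> 0
  row 25 [11001]: (((0 AND 0) IMPLIES (1 OR NOT 0)) AND (1 XOR (1 XOR 0))) -> 0
  row 26 [11010]: (((1 AND 0) IMPLIES (1 OR NOT 0)) AND (1 XOR (1 XOR 1))) -> 1
  row 27 [11011]: (((1 AND 0) IMPLIES (1 OR NOT 0)) AND (1 XOR (1 XOR 1))) -> 1
  row 28 [11100]: (((0 AND 1) IMPLIES (1 OR NOT 1)) AND (1 XOR (1 XOR 0))) -> 0
  row 29 [11101]: (((0 AND 1) IMPLIES (1 OR NOT 1)) AND (1 XOR (1 XOR 0))) -> 0
  row 30 [11110]: (((1 AND 1) IMPLIES (1 OR NOT 1)) AND (1 XOR (1 XOR 1))) -> 1
  row 31 [11111]: (((1 AND 1) IMPLIES (1 OR NOT 1)) AND (1 XOR (1 XOR 1))) -> 1
Full result column, 4 rows per line (a,b,c fixed per line; d,e runs 00..11 left to right):
  rows 0-3 [a,b,c=000]: 0011  = hex 3
  rows 4-7 [a,b,c=001]: 0000  = hex 0
  rows 8-11 [a,b,c=010]: 0011  = hex 3
  rows 12-15 [a,b,c=011]: 0011  = hex 3
  rows 16-19 [a,b,c=100]: 0011  = hex 3
  rows 20-23 [a,b,c=101]: 0000  = hex 0
  rows 24-27 [a,b,c=110]: 0011  = hex 3
  rows 28-31 [a,b,c=111]: 0011  = hex 3
Output column (row 0 .. row 31) = 00110000001100110011000000110011
Output column grouped in 4s = 0011 0000 0011 0011 0011 0000 0011 0011 = 0x30333033
Convert to decimal digit by digit (value = value*16 + digit):
  3 -> 3
  3*16 + 0 = 48
  48*16 + 3 = 771
  771*16 + 3 = 12339
  12339*16 + 3 = 197427
  197427*16 + 0 = 3158832
  3158832*16 + 3 = 50541315
  50541315*16 + 3 = 808661043
Decimal = 808661043

808661043


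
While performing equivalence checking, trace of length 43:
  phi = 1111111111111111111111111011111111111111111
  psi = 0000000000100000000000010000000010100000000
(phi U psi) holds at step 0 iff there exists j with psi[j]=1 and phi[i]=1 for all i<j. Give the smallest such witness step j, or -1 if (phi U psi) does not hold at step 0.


(phi U psi) at 0: need smallest j with psi[j]=1 and phi[i]=1 for all i in [0,j).
Scan from step 0:
  step 0: phi=1, psi=0 -> continue
  step 1: phi=1, psi=0 -> continue
  step 2: phi=1, psi=0 -> continue
  step 3: phi=1, psi=0 -> continue
  step 10: psi=1 and phi held for [0,10) -> witness found
Witness step = 10

10
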